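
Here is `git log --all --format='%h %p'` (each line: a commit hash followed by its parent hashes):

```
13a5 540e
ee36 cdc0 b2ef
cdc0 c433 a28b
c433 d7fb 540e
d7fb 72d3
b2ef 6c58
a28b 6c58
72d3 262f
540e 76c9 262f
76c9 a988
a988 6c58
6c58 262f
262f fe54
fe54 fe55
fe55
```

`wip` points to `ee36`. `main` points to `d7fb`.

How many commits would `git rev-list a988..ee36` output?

Reachable from ee36: {262f, 540e, 6c58, 72d3, 76c9, a28b, a988, b2ef, c433, cdc0, d7fb, ee36, fe54, fe55}.
Reachable from a988: {262f, 6c58, a988, fe54, fe55}.
In ee36's history but not a988's: {540e, 72d3, 76c9, a28b, b2ef, c433, cdc0, d7fb, ee36} — 9 commits.

9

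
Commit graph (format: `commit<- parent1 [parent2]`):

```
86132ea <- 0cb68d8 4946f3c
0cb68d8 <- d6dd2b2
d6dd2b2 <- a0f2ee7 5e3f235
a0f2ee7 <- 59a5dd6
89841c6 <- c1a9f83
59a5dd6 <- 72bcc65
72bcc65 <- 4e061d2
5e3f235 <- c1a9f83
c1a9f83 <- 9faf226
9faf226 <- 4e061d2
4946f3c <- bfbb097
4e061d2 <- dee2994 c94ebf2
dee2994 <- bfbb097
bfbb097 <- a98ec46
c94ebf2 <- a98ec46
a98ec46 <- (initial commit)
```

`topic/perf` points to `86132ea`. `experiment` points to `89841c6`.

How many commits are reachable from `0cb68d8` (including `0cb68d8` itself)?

Walking parent pointers from 0cb68d8: reachable set = {0cb68d8, 4e061d2, 59a5dd6, 5e3f235, 72bcc65, 9faf226, a0f2ee7, a98ec46, bfbb097, c1a9f83, c94ebf2, d6dd2b2, dee2994}.
That is 13 commits.

13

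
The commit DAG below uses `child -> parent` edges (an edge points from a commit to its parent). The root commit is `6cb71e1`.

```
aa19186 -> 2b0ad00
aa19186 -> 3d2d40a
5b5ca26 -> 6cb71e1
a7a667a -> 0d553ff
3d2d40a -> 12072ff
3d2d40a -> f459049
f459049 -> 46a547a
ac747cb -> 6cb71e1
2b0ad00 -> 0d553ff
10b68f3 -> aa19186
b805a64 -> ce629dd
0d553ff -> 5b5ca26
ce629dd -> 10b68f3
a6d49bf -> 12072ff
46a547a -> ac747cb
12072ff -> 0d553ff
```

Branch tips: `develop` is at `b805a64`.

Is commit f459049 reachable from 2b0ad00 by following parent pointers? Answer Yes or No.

Ancestors of 2b0ad00: {0d553ff, 2b0ad00, 5b5ca26, 6cb71e1}.
f459049 is not in that set, so it is not an ancestor of 2b0ad00.

No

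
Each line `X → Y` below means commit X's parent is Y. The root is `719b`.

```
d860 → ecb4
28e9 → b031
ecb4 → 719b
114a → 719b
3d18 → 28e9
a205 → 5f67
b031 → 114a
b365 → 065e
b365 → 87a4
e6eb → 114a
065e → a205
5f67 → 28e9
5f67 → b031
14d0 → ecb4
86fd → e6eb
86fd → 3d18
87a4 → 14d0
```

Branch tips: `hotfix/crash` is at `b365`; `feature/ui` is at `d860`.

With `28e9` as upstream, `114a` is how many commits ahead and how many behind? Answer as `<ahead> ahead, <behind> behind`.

Reachable from 114a: {114a, 719b}.
Reachable from 28e9: {114a, 28e9, 719b, b031}.
Only in 114a's history (ahead): {} — 0.
Only in 28e9's history (behind): {28e9, b031} — 2.

0 ahead, 2 behind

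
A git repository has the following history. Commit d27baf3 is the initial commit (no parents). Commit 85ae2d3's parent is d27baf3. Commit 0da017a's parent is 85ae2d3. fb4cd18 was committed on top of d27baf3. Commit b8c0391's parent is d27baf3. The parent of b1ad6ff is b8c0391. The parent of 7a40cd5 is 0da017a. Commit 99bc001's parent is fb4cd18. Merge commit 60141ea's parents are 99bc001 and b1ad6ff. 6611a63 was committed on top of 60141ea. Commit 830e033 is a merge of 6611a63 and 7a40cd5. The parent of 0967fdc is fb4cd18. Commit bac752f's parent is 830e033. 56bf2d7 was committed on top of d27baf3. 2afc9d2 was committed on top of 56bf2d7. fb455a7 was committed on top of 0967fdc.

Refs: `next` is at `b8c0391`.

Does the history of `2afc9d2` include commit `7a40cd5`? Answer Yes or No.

Ancestors of 2afc9d2: {2afc9d2, 56bf2d7, d27baf3}.
7a40cd5 is not in that set, so it is not an ancestor of 2afc9d2.

No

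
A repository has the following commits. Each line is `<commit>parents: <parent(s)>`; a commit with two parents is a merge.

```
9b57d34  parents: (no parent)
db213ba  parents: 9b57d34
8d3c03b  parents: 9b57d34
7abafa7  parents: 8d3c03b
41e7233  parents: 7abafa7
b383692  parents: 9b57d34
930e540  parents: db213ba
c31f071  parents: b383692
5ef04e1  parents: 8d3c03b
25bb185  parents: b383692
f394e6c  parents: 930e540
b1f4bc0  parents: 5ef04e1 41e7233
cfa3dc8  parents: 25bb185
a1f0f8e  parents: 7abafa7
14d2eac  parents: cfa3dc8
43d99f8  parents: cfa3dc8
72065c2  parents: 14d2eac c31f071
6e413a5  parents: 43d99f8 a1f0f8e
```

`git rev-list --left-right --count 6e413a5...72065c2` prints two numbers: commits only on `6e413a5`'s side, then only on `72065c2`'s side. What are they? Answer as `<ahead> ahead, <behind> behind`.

Reachable from 6e413a5: {25bb185, 43d99f8, 6e413a5, 7abafa7, 8d3c03b, 9b57d34, a1f0f8e, b383692, cfa3dc8}.
Reachable from 72065c2: {14d2eac, 25bb185, 72065c2, 9b57d34, b383692, c31f071, cfa3dc8}.
Only in 6e413a5's history (ahead): {43d99f8, 6e413a5, 7abafa7, 8d3c03b, a1f0f8e} — 5.
Only in 72065c2's history (behind): {14d2eac, 72065c2, c31f071} — 3.

5 ahead, 3 behind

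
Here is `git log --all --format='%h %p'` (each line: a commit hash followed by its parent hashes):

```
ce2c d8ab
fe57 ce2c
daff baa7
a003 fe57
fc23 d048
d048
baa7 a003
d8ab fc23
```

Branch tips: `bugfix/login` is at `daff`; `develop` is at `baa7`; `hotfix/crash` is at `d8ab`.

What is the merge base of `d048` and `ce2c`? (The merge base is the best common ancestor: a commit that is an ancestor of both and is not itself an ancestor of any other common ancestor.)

Ancestors of d048: {d048}.
Ancestors of ce2c: {ce2c, d048, d8ab, fc23}.
Common ancestors: {d048}.
The only common ancestor is d048, so it is the merge base.

d048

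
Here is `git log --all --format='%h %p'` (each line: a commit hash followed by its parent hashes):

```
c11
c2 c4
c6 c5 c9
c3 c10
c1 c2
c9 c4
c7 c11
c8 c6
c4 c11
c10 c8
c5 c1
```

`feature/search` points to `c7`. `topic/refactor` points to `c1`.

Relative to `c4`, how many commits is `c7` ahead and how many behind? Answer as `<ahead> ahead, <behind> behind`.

1 ahead, 1 behind

Reachable from c7: {c11, c7}.
Reachable from c4: {c11, c4}.
Only in c7's history (ahead): {c7} — 1.
Only in c4's history (behind): {c4} — 1.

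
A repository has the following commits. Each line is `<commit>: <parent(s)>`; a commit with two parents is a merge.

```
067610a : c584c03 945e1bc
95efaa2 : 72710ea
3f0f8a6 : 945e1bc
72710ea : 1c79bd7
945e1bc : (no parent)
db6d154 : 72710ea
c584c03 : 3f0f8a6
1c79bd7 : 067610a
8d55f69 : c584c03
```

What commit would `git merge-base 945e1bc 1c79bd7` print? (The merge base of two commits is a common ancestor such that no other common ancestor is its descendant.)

Ancestors of 945e1bc: {945e1bc}.
Ancestors of 1c79bd7: {067610a, 1c79bd7, 3f0f8a6, 945e1bc, c584c03}.
Common ancestors: {945e1bc}.
The only common ancestor is 945e1bc, so it is the merge base.

945e1bc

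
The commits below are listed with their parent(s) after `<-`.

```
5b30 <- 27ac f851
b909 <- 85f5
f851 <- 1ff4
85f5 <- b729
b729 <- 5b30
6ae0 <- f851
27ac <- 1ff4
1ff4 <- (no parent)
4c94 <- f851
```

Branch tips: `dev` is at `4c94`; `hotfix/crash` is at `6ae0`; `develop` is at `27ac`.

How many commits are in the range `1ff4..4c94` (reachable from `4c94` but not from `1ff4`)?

2

Reachable from 4c94: {1ff4, 4c94, f851}.
Reachable from 1ff4: {1ff4}.
In 4c94's history but not 1ff4's: {4c94, f851} — 2 commits.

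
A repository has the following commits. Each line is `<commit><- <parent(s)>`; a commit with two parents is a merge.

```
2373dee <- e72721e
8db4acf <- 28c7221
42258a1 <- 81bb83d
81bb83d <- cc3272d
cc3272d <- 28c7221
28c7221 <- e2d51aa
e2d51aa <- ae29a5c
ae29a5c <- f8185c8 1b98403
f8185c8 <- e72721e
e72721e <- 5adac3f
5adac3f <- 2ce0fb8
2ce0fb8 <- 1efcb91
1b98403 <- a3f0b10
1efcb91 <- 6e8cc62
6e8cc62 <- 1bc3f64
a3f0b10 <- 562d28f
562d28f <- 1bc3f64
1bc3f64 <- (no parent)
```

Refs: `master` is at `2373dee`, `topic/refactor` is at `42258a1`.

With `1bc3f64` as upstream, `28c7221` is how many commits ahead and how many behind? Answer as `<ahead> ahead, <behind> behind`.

12 ahead, 0 behind

Reachable from 28c7221: {1b98403, 1bc3f64, 1efcb91, 28c7221, 2ce0fb8, 562d28f, 5adac3f, 6e8cc62, a3f0b10, ae29a5c, e2d51aa, e72721e, f8185c8}.
Reachable from 1bc3f64: {1bc3f64}.
Only in 28c7221's history (ahead): {1b98403, 1efcb91, 28c7221, 2ce0fb8, 562d28f, 5adac3f, 6e8cc62, a3f0b10, ae29a5c, e2d51aa, e72721e, f8185c8} — 12.
Only in 1bc3f64's history (behind): {} — 0.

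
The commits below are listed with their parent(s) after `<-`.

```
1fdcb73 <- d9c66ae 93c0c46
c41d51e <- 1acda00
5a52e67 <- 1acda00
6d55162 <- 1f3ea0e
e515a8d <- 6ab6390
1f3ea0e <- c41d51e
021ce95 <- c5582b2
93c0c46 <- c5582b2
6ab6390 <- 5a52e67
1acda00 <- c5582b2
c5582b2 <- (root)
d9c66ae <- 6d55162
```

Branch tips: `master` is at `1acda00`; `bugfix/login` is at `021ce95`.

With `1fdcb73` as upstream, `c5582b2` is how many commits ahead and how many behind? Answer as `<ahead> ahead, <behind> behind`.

0 ahead, 7 behind

Reachable from c5582b2: {c5582b2}.
Reachable from 1fdcb73: {1acda00, 1f3ea0e, 1fdcb73, 6d55162, 93c0c46, c41d51e, c5582b2, d9c66ae}.
Only in c5582b2's history (ahead): {} — 0.
Only in 1fdcb73's history (behind): {1acda00, 1f3ea0e, 1fdcb73, 6d55162, 93c0c46, c41d51e, d9c66ae} — 7.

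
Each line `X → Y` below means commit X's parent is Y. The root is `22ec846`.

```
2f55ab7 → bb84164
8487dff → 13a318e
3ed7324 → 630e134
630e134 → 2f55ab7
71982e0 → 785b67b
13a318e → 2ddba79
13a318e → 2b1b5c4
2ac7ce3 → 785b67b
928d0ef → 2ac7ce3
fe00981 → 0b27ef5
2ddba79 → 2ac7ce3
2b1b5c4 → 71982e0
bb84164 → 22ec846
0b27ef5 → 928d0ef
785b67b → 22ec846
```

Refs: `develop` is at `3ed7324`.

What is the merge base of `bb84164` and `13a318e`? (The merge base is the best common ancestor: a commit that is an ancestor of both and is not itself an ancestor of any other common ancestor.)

Ancestors of bb84164: {22ec846, bb84164}.
Ancestors of 13a318e: {13a318e, 22ec846, 2ac7ce3, 2b1b5c4, 2ddba79, 71982e0, 785b67b}.
Common ancestors: {22ec846}.
The only common ancestor is 22ec846, so it is the merge base.

22ec846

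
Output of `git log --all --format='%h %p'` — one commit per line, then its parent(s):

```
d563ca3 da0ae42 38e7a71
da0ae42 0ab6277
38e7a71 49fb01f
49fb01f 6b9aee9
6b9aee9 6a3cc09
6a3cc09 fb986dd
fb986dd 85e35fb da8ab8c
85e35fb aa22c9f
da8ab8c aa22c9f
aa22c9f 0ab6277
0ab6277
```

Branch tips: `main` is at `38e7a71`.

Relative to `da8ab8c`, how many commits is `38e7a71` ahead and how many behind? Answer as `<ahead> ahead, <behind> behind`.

Reachable from 38e7a71: {0ab6277, 38e7a71, 49fb01f, 6a3cc09, 6b9aee9, 85e35fb, aa22c9f, da8ab8c, fb986dd}.
Reachable from da8ab8c: {0ab6277, aa22c9f, da8ab8c}.
Only in 38e7a71's history (ahead): {38e7a71, 49fb01f, 6a3cc09, 6b9aee9, 85e35fb, fb986dd} — 6.
Only in da8ab8c's history (behind): {} — 0.

6 ahead, 0 behind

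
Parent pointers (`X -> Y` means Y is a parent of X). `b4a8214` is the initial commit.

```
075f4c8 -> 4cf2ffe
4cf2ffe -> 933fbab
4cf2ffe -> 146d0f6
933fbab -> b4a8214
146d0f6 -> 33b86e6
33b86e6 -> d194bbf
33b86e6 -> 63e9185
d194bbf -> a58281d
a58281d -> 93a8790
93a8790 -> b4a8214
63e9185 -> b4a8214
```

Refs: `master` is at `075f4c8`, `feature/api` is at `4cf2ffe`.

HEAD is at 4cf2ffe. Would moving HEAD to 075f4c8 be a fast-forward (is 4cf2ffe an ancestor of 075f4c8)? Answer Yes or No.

A fast-forward from 4cf2ffe to 075f4c8 is possible iff 4cf2ffe is an ancestor of 075f4c8.
Ancestors of 075f4c8: {075f4c8, 146d0f6, 33b86e6, 4cf2ffe, 63e9185, 933fbab, 93a8790, a58281d, b4a8214, d194bbf}.
4cf2ffe is among them, so fast-forward is possible.

Yes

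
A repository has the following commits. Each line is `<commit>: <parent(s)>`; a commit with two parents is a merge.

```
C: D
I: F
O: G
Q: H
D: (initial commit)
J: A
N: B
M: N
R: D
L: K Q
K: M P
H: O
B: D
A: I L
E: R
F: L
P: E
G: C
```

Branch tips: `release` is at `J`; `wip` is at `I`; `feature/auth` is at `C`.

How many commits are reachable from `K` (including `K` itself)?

Walking parent pointers from K: reachable set = {B, D, E, K, M, N, P, R}.
That is 8 commits.

8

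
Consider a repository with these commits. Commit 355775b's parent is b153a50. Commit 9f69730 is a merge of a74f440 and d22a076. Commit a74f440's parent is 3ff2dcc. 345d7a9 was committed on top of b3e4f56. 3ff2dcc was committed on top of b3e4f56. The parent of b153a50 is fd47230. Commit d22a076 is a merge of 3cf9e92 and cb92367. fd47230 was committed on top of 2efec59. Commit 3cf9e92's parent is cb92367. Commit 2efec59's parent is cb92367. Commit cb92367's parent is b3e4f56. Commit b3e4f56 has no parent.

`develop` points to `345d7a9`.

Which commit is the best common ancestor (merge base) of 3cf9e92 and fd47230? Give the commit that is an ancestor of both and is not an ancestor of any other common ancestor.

cb92367

Ancestors of 3cf9e92: {3cf9e92, b3e4f56, cb92367}.
Ancestors of fd47230: {2efec59, b3e4f56, cb92367, fd47230}.
Common ancestors: {b3e4f56, cb92367}.
Among these, cb92367 is not an ancestor of any other common ancestor — it is the merge base.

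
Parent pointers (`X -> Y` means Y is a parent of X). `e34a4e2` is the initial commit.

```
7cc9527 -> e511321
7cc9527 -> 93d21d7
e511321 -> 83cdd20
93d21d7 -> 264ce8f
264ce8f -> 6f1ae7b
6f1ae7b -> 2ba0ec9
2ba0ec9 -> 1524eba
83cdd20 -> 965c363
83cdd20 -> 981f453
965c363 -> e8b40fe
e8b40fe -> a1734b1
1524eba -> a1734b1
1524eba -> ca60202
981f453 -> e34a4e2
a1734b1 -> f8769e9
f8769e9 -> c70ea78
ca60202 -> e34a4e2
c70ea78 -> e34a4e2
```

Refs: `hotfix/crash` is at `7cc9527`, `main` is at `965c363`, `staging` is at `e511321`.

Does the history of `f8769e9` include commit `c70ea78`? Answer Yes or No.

Ancestors of f8769e9 (commits reachable by following parents): {c70ea78, e34a4e2, f8769e9}.
c70ea78 is in that set, so it is an ancestor of f8769e9.

Yes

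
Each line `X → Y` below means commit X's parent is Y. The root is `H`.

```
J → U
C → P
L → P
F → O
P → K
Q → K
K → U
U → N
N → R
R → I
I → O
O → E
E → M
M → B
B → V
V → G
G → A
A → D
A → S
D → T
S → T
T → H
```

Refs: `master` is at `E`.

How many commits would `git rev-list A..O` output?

Reachable from O: {A, B, D, E, G, H, M, O, S, T, V}.
Reachable from A: {A, D, H, S, T}.
In O's history but not A's: {B, E, G, M, O, V} — 6 commits.

6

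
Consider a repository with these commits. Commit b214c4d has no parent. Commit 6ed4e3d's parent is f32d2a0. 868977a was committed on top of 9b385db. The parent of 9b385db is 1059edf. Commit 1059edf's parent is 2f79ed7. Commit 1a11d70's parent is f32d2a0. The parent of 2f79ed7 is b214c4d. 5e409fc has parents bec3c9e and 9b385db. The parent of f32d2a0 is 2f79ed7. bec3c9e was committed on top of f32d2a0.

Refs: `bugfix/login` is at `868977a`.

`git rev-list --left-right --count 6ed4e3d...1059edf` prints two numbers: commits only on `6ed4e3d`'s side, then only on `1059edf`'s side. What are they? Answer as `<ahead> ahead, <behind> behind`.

2 ahead, 1 behind

Reachable from 6ed4e3d: {2f79ed7, 6ed4e3d, b214c4d, f32d2a0}.
Reachable from 1059edf: {1059edf, 2f79ed7, b214c4d}.
Only in 6ed4e3d's history (ahead): {6ed4e3d, f32d2a0} — 2.
Only in 1059edf's history (behind): {1059edf} — 1.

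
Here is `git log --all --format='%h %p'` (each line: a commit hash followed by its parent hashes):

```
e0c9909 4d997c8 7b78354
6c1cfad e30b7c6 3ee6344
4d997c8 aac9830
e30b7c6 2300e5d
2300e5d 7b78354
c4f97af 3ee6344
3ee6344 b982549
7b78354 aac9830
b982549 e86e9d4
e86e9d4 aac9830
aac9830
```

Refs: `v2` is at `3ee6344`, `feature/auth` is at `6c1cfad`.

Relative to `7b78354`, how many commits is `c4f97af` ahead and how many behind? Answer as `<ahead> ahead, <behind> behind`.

Reachable from c4f97af: {3ee6344, aac9830, b982549, c4f97af, e86e9d4}.
Reachable from 7b78354: {7b78354, aac9830}.
Only in c4f97af's history (ahead): {3ee6344, b982549, c4f97af, e86e9d4} — 4.
Only in 7b78354's history (behind): {7b78354} — 1.

4 ahead, 1 behind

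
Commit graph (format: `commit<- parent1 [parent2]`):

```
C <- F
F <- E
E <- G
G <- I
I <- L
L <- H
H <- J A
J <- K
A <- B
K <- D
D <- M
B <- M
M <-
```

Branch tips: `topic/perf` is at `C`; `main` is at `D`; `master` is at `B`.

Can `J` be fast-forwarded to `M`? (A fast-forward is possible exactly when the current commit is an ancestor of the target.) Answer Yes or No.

No

A fast-forward from J to M is possible iff J is an ancestor of M.
Ancestors of M: {M}.
J is not among them, so fast-forward is not possible.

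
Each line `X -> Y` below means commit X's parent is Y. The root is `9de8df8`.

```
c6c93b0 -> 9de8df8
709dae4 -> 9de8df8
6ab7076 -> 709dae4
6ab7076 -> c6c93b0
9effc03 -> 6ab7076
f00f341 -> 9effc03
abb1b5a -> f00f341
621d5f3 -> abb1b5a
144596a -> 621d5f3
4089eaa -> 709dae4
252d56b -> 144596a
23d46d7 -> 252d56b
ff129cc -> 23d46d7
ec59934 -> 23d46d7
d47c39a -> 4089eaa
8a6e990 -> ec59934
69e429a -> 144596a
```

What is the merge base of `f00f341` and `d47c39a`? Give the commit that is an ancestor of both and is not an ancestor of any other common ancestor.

709dae4

Ancestors of f00f341: {6ab7076, 709dae4, 9de8df8, 9effc03, c6c93b0, f00f341}.
Ancestors of d47c39a: {4089eaa, 709dae4, 9de8df8, d47c39a}.
Common ancestors: {709dae4, 9de8df8}.
Among these, 709dae4 is not an ancestor of any other common ancestor — it is the merge base.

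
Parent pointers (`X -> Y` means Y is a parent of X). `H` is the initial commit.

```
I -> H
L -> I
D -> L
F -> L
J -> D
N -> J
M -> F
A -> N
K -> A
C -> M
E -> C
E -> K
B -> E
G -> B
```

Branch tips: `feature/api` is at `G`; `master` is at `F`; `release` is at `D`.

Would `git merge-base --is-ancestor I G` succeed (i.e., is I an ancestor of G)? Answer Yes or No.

Ancestors of G (commits reachable by following parents): {A, B, C, D, E, F, G, H, I, J, K, L, M, N}.
I is in that set, so it is an ancestor of G.

Yes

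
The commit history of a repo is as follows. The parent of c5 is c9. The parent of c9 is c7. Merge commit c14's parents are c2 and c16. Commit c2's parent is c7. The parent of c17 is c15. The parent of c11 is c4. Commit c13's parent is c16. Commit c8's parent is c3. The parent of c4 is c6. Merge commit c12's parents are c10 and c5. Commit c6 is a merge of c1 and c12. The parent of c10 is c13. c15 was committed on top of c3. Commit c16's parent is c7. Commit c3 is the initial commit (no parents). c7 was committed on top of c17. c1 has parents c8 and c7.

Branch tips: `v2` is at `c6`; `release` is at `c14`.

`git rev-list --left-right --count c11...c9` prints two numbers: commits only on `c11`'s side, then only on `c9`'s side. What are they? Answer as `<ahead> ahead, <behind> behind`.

Reachable from c11: {c1, c10, c11, c12, c13, c15, c16, c17, c3, c4, c5, c6, c7, c8, c9}.
Reachable from c9: {c15, c17, c3, c7, c9}.
Only in c11's history (ahead): {c1, c10, c11, c12, c13, c16, c4, c5, c6, c8} — 10.
Only in c9's history (behind): {} — 0.

10 ahead, 0 behind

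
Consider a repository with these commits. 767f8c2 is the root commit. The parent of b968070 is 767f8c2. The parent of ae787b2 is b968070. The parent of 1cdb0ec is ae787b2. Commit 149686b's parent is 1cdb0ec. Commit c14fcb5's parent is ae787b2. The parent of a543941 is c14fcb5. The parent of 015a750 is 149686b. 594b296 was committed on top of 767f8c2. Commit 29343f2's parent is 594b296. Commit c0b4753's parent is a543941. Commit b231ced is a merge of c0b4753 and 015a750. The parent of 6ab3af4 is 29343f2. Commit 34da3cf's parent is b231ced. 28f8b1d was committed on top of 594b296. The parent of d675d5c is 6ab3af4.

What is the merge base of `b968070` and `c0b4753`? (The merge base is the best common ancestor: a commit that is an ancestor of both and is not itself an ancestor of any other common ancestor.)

b968070

Ancestors of b968070: {767f8c2, b968070}.
Ancestors of c0b4753: {767f8c2, a543941, ae787b2, b968070, c0b4753, c14fcb5}.
Common ancestors: {767f8c2, b968070}.
Among these, b968070 is not an ancestor of any other common ancestor — it is the merge base.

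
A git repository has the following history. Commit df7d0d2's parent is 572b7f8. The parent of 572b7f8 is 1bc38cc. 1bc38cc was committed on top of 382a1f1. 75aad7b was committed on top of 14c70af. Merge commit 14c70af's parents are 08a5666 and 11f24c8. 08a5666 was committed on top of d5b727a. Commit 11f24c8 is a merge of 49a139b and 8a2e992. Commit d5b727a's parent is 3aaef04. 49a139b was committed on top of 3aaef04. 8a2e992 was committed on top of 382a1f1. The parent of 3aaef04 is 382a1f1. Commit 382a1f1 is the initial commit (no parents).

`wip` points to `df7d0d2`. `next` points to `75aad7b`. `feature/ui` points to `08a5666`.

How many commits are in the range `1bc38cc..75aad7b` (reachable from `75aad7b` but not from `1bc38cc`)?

Reachable from 75aad7b: {08a5666, 11f24c8, 14c70af, 382a1f1, 3aaef04, 49a139b, 75aad7b, 8a2e992, d5b727a}.
Reachable from 1bc38cc: {1bc38cc, 382a1f1}.
In 75aad7b's history but not 1bc38cc's: {08a5666, 11f24c8, 14c70af, 3aaef04, 49a139b, 75aad7b, 8a2e992, d5b727a} — 8 commits.

8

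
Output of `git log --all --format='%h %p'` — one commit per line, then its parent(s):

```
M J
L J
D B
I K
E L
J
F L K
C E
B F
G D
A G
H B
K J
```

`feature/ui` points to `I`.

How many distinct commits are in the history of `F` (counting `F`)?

4

Walking parent pointers from F: reachable set = {F, J, K, L}.
That is 4 commits.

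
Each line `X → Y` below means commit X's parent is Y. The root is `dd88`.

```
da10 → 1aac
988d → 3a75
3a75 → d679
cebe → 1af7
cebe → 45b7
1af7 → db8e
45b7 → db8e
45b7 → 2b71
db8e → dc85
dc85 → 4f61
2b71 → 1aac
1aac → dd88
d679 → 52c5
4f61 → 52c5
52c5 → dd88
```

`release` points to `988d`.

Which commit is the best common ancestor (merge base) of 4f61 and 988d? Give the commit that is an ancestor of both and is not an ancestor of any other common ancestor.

52c5

Ancestors of 4f61: {4f61, 52c5, dd88}.
Ancestors of 988d: {3a75, 52c5, 988d, d679, dd88}.
Common ancestors: {52c5, dd88}.
Among these, 52c5 is not an ancestor of any other common ancestor — it is the merge base.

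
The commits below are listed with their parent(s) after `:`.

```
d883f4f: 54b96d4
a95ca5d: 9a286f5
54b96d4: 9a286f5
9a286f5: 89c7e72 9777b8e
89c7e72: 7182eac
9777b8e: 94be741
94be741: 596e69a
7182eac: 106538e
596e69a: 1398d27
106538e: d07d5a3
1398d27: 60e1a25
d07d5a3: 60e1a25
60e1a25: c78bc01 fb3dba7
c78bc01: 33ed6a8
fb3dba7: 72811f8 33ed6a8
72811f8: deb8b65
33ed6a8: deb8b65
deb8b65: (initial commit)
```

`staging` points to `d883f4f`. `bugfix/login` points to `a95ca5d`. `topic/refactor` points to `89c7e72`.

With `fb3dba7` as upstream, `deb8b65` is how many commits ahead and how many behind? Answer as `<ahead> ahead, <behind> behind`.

0 ahead, 3 behind

Reachable from deb8b65: {deb8b65}.
Reachable from fb3dba7: {33ed6a8, 72811f8, deb8b65, fb3dba7}.
Only in deb8b65's history (ahead): {} — 0.
Only in fb3dba7's history (behind): {33ed6a8, 72811f8, fb3dba7} — 3.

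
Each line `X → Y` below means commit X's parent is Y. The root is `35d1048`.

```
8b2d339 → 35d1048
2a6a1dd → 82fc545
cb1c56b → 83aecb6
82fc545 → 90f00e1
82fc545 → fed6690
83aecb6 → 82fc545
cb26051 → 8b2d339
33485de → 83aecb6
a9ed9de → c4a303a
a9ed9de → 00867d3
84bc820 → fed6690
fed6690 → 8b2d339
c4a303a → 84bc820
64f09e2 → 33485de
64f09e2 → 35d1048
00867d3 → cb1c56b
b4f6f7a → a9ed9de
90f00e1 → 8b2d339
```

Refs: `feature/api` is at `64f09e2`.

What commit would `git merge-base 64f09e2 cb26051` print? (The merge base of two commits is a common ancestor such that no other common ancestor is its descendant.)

Ancestors of 64f09e2: {33485de, 35d1048, 64f09e2, 82fc545, 83aecb6, 8b2d339, 90f00e1, fed6690}.
Ancestors of cb26051: {35d1048, 8b2d339, cb26051}.
Common ancestors: {35d1048, 8b2d339}.
Among these, 8b2d339 is not an ancestor of any other common ancestor — it is the merge base.

8b2d339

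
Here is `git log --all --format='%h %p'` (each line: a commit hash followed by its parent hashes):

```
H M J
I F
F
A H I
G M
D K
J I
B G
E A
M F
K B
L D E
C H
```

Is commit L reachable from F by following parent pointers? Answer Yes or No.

Ancestors of F: {F}.
L is not in that set, so it is not an ancestor of F.

No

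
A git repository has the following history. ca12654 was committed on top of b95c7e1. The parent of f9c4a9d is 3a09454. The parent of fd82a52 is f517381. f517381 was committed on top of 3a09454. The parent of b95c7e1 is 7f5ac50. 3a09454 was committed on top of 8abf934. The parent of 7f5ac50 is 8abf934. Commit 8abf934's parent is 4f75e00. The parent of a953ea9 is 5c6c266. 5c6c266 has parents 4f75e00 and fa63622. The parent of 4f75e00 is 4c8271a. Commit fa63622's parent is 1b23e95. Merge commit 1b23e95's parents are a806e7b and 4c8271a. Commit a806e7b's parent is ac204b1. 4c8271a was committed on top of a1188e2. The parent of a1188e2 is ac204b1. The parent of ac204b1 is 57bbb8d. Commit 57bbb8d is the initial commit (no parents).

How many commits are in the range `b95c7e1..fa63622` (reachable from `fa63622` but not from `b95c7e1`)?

3

Reachable from fa63622: {1b23e95, 4c8271a, 57bbb8d, a1188e2, a806e7b, ac204b1, fa63622}.
Reachable from b95c7e1: {4c8271a, 4f75e00, 57bbb8d, 7f5ac50, 8abf934, a1188e2, ac204b1, b95c7e1}.
In fa63622's history but not b95c7e1's: {1b23e95, a806e7b, fa63622} — 3 commits.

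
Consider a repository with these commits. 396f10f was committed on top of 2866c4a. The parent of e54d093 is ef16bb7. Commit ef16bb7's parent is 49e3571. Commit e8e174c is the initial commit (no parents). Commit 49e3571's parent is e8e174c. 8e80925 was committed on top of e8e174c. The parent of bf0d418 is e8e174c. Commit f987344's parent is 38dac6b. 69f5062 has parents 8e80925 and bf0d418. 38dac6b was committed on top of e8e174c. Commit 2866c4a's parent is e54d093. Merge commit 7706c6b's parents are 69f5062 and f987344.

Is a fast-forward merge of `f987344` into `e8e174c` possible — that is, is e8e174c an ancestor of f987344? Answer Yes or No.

Yes

A fast-forward from e8e174c to f987344 is possible iff e8e174c is an ancestor of f987344.
Ancestors of f987344: {38dac6b, e8e174c, f987344}.
e8e174c is among them, so fast-forward is possible.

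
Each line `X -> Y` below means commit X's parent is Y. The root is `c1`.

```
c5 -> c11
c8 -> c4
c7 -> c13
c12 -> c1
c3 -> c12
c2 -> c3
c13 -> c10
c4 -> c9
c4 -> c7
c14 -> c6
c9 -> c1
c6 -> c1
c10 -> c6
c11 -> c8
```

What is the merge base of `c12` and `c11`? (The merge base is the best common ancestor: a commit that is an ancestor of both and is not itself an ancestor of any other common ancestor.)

Ancestors of c12: {c1, c12}.
Ancestors of c11: {c1, c10, c11, c13, c4, c6, c7, c8, c9}.
Common ancestors: {c1}.
The only common ancestor is c1, so it is the merge base.

c1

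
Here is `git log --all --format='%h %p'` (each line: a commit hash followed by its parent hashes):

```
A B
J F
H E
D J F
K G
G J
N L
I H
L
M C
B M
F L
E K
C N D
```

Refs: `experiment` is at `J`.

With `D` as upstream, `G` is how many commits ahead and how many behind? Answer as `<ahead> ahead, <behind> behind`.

1 ahead, 1 behind

Reachable from G: {F, G, J, L}.
Reachable from D: {D, F, J, L}.
Only in G's history (ahead): {G} — 1.
Only in D's history (behind): {D} — 1.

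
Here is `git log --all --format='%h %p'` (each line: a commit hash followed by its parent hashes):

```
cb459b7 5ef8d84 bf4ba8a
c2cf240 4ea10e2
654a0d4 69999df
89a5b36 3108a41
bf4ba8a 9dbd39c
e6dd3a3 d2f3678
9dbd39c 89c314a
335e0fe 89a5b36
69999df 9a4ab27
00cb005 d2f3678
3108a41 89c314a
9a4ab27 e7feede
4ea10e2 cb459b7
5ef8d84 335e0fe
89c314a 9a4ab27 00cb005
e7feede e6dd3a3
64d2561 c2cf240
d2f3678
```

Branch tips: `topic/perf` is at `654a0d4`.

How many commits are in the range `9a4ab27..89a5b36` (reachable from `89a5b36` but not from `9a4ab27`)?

Reachable from 89a5b36: {00cb005, 3108a41, 89a5b36, 89c314a, 9a4ab27, d2f3678, e6dd3a3, e7feede}.
Reachable from 9a4ab27: {9a4ab27, d2f3678, e6dd3a3, e7feede}.
In 89a5b36's history but not 9a4ab27's: {00cb005, 3108a41, 89a5b36, 89c314a} — 4 commits.

4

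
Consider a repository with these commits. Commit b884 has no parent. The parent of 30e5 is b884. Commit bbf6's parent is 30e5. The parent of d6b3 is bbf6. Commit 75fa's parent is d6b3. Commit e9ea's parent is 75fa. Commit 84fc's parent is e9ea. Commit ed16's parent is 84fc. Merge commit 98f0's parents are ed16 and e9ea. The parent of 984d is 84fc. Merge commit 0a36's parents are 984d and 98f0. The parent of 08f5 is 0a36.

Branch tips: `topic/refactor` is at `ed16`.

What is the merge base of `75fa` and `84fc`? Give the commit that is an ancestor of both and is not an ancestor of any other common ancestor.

Ancestors of 75fa: {30e5, 75fa, b884, bbf6, d6b3}.
Ancestors of 84fc: {30e5, 75fa, 84fc, b884, bbf6, d6b3, e9ea}.
Common ancestors: {30e5, 75fa, b884, bbf6, d6b3}.
Among these, 75fa is not an ancestor of any other common ancestor — it is the merge base.

75fa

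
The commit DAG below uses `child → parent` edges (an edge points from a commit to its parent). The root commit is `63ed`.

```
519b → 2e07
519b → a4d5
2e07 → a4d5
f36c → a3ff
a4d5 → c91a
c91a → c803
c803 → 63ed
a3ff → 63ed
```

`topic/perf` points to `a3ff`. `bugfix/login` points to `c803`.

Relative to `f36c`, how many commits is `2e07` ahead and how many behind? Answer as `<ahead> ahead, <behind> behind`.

4 ahead, 2 behind

Reachable from 2e07: {2e07, 63ed, a4d5, c803, c91a}.
Reachable from f36c: {63ed, a3ff, f36c}.
Only in 2e07's history (ahead): {2e07, a4d5, c803, c91a} — 4.
Only in f36c's history (behind): {a3ff, f36c} — 2.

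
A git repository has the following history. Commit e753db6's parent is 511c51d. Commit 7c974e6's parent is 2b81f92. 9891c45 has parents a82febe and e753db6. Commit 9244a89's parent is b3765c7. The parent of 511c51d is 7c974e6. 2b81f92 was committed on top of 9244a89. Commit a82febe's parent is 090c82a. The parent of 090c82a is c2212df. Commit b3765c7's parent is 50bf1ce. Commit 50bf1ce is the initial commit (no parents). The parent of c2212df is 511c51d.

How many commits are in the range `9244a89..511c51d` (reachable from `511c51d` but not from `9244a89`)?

Reachable from 511c51d: {2b81f92, 50bf1ce, 511c51d, 7c974e6, 9244a89, b3765c7}.
Reachable from 9244a89: {50bf1ce, 9244a89, b3765c7}.
In 511c51d's history but not 9244a89's: {2b81f92, 511c51d, 7c974e6} — 3 commits.

3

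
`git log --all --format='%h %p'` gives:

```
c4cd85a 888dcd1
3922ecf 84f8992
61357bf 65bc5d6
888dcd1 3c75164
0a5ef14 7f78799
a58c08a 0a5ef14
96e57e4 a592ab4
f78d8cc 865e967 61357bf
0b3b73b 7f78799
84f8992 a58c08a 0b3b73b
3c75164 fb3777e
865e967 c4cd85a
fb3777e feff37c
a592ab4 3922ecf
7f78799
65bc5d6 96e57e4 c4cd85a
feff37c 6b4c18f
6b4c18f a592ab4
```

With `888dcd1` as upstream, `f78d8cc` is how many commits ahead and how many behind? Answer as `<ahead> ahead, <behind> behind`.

6 ahead, 0 behind

Reachable from f78d8cc: {0a5ef14, 0b3b73b, 3922ecf, 3c75164, 61357bf, 65bc5d6, 6b4c18f, 7f78799, 84f8992, 865e967, 888dcd1, 96e57e4, a58c08a, a592ab4, c4cd85a, f78d8cc, fb3777e, feff37c}.
Reachable from 888dcd1: {0a5ef14, 0b3b73b, 3922ecf, 3c75164, 6b4c18f, 7f78799, 84f8992, 888dcd1, a58c08a, a592ab4, fb3777e, feff37c}.
Only in f78d8cc's history (ahead): {61357bf, 65bc5d6, 865e967, 96e57e4, c4cd85a, f78d8cc} — 6.
Only in 888dcd1's history (behind): {} — 0.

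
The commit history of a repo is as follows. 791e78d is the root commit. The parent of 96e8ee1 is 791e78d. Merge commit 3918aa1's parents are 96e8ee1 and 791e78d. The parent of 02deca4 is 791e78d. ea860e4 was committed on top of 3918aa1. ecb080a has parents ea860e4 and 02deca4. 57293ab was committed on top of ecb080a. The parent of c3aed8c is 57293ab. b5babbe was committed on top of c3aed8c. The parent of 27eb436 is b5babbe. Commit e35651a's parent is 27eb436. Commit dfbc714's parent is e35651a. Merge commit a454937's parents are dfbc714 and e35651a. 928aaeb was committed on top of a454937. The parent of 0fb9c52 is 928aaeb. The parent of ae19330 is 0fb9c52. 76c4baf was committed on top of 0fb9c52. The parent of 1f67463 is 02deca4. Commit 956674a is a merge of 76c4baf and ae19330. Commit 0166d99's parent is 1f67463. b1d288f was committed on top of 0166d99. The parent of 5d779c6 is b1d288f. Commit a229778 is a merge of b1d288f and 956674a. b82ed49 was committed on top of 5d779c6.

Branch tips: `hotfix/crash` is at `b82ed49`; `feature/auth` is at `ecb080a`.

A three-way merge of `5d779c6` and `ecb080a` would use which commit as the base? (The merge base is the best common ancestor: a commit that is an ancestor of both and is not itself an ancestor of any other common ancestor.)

Ancestors of 5d779c6: {0166d99, 02deca4, 1f67463, 5d779c6, 791e78d, b1d288f}.
Ancestors of ecb080a: {02deca4, 3918aa1, 791e78d, 96e8ee1, ea860e4, ecb080a}.
Common ancestors: {02deca4, 791e78d}.
Among these, 02deca4 is not an ancestor of any other common ancestor — it is the merge base.

02deca4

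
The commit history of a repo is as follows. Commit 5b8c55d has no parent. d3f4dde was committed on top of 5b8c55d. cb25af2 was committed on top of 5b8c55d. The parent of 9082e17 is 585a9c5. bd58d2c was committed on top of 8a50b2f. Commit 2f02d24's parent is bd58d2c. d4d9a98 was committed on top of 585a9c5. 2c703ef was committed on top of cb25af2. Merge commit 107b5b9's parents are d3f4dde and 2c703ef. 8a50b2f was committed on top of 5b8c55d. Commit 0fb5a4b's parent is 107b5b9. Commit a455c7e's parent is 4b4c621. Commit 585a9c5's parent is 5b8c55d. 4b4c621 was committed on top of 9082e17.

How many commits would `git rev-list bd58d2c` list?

3

Walking parent pointers from bd58d2c: reachable set = {5b8c55d, 8a50b2f, bd58d2c}.
That is 3 commits.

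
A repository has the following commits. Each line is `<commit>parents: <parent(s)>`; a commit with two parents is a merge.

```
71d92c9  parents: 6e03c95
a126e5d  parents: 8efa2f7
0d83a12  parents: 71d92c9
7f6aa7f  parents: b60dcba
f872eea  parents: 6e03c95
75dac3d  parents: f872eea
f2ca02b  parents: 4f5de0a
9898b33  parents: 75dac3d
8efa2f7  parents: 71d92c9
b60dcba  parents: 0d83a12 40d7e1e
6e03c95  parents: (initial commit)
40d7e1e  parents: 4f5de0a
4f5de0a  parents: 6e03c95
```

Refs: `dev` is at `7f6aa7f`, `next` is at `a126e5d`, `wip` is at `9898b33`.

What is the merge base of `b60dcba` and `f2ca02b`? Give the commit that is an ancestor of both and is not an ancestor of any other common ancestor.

4f5de0a

Ancestors of b60dcba: {0d83a12, 40d7e1e, 4f5de0a, 6e03c95, 71d92c9, b60dcba}.
Ancestors of f2ca02b: {4f5de0a, 6e03c95, f2ca02b}.
Common ancestors: {4f5de0a, 6e03c95}.
Among these, 4f5de0a is not an ancestor of any other common ancestor — it is the merge base.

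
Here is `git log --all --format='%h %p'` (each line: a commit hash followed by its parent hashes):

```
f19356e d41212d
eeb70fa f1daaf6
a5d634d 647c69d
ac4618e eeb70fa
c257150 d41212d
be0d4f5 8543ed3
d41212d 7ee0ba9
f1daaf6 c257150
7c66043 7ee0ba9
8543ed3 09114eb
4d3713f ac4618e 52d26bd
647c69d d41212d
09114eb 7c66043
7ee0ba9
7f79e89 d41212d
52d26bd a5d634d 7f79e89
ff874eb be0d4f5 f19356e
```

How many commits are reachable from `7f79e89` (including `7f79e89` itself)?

3

Walking parent pointers from 7f79e89: reachable set = {7ee0ba9, 7f79e89, d41212d}.
That is 3 commits.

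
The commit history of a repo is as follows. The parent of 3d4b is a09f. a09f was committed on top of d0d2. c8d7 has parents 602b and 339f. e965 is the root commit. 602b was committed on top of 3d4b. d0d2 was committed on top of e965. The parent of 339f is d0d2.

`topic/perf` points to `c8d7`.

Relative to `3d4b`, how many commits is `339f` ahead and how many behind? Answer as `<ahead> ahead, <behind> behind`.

Reachable from 339f: {339f, d0d2, e965}.
Reachable from 3d4b: {3d4b, a09f, d0d2, e965}.
Only in 339f's history (ahead): {339f} — 1.
Only in 3d4b's history (behind): {3d4b, a09f} — 2.

1 ahead, 2 behind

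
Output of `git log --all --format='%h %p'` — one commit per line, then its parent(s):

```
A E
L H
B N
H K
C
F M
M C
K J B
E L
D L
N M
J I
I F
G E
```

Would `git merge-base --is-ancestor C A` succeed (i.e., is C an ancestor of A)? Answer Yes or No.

Yes

Ancestors of A (commits reachable by following parents): {A, B, C, E, F, H, I, J, K, L, M, N}.
C is in that set, so it is an ancestor of A.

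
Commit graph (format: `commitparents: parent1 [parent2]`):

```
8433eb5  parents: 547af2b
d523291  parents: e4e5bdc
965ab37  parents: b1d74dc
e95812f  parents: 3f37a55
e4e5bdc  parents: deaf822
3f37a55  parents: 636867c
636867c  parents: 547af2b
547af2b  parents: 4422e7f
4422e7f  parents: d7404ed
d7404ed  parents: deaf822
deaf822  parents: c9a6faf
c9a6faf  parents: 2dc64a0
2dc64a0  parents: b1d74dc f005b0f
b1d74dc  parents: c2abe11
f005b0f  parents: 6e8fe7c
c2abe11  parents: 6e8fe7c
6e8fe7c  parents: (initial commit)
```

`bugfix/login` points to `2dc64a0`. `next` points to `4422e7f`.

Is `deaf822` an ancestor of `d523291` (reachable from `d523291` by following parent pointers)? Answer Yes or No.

Ancestors of d523291 (commits reachable by following parents): {2dc64a0, 6e8fe7c, b1d74dc, c2abe11, c9a6faf, d523291, deaf822, e4e5bdc, f005b0f}.
deaf822 is in that set, so it is an ancestor of d523291.

Yes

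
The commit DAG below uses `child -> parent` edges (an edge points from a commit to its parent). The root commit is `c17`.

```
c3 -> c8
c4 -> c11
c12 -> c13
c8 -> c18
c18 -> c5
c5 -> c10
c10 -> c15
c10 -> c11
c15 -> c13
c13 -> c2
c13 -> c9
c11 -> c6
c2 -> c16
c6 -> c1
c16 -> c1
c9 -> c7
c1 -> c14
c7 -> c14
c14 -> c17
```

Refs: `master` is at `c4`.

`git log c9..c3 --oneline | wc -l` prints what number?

Reachable from c3: {c1, c10, c11, c13, c14, c15, c16, c17, c18, c2, c3, c5, c6, c7, c8, c9}.
Reachable from c9: {c14, c17, c7, c9}.
In c3's history but not c9's: {c1, c10, c11, c13, c15, c16, c18, c2, c3, c5, c6, c8} — 12 commits.

12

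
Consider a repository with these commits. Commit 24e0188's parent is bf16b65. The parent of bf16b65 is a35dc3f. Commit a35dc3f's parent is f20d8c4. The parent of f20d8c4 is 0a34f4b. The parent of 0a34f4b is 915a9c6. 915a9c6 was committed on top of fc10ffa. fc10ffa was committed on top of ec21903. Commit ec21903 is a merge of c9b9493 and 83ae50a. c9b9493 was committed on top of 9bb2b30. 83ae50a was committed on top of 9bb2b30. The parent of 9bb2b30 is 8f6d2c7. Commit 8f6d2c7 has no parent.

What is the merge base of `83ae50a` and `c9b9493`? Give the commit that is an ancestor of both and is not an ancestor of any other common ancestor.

9bb2b30

Ancestors of 83ae50a: {83ae50a, 8f6d2c7, 9bb2b30}.
Ancestors of c9b9493: {8f6d2c7, 9bb2b30, c9b9493}.
Common ancestors: {8f6d2c7, 9bb2b30}.
Among these, 9bb2b30 is not an ancestor of any other common ancestor — it is the merge base.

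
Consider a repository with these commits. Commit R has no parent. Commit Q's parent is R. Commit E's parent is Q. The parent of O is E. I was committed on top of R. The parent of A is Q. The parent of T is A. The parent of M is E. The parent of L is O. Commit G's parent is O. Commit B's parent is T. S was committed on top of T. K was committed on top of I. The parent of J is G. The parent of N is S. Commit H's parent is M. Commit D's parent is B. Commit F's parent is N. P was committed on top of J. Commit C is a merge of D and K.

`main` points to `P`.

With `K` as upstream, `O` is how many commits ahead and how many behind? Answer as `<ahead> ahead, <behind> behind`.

Reachable from O: {E, O, Q, R}.
Reachable from K: {I, K, R}.
Only in O's history (ahead): {E, O, Q} — 3.
Only in K's history (behind): {I, K} — 2.

3 ahead, 2 behind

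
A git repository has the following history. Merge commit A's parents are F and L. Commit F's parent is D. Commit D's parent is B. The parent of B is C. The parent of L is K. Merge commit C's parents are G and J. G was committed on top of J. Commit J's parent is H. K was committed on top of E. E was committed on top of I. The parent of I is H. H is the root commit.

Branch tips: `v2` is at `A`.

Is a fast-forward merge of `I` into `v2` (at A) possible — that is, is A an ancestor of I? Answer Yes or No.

A fast-forward from A to I is possible iff A is an ancestor of I.
Ancestors of I: {H, I}.
A is not among them, so fast-forward is not possible.

No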